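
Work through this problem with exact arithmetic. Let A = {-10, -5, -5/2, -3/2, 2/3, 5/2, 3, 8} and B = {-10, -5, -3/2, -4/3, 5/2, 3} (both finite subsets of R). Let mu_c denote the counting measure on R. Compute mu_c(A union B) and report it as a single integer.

Counting measure on a finite set equals cardinality. By inclusion-exclusion, |A union B| = |A| + |B| - |A cap B|.
|A| = 8, |B| = 6, |A cap B| = 5.
So mu_c(A union B) = 8 + 6 - 5 = 9.

9


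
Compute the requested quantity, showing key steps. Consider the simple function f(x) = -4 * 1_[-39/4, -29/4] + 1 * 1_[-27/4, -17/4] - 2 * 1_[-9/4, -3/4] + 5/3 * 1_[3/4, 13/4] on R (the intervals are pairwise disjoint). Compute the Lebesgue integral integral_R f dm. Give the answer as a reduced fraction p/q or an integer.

For a simple function f = sum_i c_i * 1_{A_i} with disjoint A_i,
  integral f dm = sum_i c_i * m(A_i).
Lengths of the A_i:
  m(A_1) = -29/4 - (-39/4) = 5/2.
  m(A_2) = -17/4 - (-27/4) = 5/2.
  m(A_3) = -3/4 - (-9/4) = 3/2.
  m(A_4) = 13/4 - 3/4 = 5/2.
Contributions c_i * m(A_i):
  (-4) * (5/2) = -10.
  (1) * (5/2) = 5/2.
  (-2) * (3/2) = -3.
  (5/3) * (5/2) = 25/6.
Total: -10 + 5/2 - 3 + 25/6 = -19/3.

-19/3


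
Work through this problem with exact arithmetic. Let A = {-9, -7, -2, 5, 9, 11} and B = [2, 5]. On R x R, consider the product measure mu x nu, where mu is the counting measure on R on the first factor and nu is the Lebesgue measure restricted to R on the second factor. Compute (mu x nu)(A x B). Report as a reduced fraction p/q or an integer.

For a measurable rectangle A x B, the product measure satisfies
  (mu x nu)(A x B) = mu(A) * nu(B).
  mu(A) = 6.
  nu(B) = 3.
  (mu x nu)(A x B) = 6 * 3 = 18.

18


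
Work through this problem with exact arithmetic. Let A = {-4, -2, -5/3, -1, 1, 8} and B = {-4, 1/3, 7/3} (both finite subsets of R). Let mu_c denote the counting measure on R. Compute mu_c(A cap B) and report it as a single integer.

Counting measure on a finite set equals cardinality. mu_c(A cap B) = |A cap B| (elements appearing in both).
Enumerating the elements of A that also lie in B gives 1 element(s).
So mu_c(A cap B) = 1.

1


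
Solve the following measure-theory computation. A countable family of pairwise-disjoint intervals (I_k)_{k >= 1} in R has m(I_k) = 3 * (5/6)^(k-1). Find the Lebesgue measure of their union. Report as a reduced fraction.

By countable additivity of the Lebesgue measure on pairwise disjoint measurable sets,
  m(union_{k >= 1} I_k) = sum_{k >= 1} m(I_k) = sum_{k >= 1} a * r^(k-1),
  with a = 3 and r = 5/6.
Since 0 < r = 5/6 < 1, the geometric series converges:
  sum_{k >= 1} a * r^(k-1) = a / (1 - r).
  = 3 / (1 - 5/6)
  = 3 / (1/6)
  = 18.

18


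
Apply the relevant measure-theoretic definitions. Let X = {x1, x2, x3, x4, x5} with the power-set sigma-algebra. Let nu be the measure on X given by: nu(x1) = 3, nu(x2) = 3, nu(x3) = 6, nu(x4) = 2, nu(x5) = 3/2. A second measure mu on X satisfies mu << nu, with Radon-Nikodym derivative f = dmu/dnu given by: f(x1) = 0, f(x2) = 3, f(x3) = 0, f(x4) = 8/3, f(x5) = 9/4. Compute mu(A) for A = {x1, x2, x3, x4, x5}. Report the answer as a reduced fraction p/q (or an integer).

By the defining property of the Radon-Nikodym derivative, for every measurable set A,
  mu(A) = integral_A f dnu.
Since nu is a discrete measure concentrated on the atoms of X, the integral over A reduces to the sum
  mu(A) = sum_{x in A} f(x) * nu({x}).
Computing each term:
  x1: f(x1) * nu(x1) = 0 * 3 = 0.
  x2: f(x2) * nu(x2) = 3 * 3 = 9.
  x3: f(x3) * nu(x3) = 0 * 6 = 0.
  x4: f(x4) * nu(x4) = 8/3 * 2 = 16/3.
  x5: f(x5) * nu(x5) = 9/4 * 3/2 = 27/8.
Summing: mu(A) = 0 + 9 + 0 + 16/3 + 27/8 = 425/24.

425/24


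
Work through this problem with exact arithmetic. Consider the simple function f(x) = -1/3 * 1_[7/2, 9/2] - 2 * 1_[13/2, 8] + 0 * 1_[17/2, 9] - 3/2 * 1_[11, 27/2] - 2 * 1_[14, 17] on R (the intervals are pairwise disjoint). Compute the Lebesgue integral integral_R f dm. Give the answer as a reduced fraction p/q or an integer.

For a simple function f = sum_i c_i * 1_{A_i} with disjoint A_i,
  integral f dm = sum_i c_i * m(A_i).
Lengths of the A_i:
  m(A_1) = 9/2 - 7/2 = 1.
  m(A_2) = 8 - 13/2 = 3/2.
  m(A_3) = 9 - 17/2 = 1/2.
  m(A_4) = 27/2 - 11 = 5/2.
  m(A_5) = 17 - 14 = 3.
Contributions c_i * m(A_i):
  (-1/3) * (1) = -1/3.
  (-2) * (3/2) = -3.
  (0) * (1/2) = 0.
  (-3/2) * (5/2) = -15/4.
  (-2) * (3) = -6.
Total: -1/3 - 3 + 0 - 15/4 - 6 = -157/12.

-157/12


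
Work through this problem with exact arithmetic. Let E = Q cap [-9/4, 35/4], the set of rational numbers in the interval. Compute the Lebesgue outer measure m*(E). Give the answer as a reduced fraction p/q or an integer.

Q cap [-9/4, 35/4] is countable; list its elements as q_1, q_2, ... . Fix eps > 0 and cover the k-th point by an interval of length eps * 2^(-k). The cover has total length eps * sum_{k>=1} 2^(-k) = eps, so by definition of outer measure m*(Q cap [-9/4, 35/4]) <= eps. Since eps was arbitrary and m* >= 0, the outer measure is 0.

0


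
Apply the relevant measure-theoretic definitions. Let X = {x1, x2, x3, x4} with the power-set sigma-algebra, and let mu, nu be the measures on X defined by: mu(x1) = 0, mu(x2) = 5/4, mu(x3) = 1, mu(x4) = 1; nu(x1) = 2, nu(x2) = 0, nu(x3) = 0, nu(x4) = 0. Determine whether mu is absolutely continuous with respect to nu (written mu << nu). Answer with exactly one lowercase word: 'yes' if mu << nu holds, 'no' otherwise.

mu << nu means: every nu-null measurable set is also mu-null; equivalently, for every atom x, if nu({x}) = 0 then mu({x}) = 0.
Checking each atom:
  x1: nu = 2 > 0 -> no constraint.
  x2: nu = 0, mu = 5/4 > 0 -> violates mu << nu.
  x3: nu = 0, mu = 1 > 0 -> violates mu << nu.
  x4: nu = 0, mu = 1 > 0 -> violates mu << nu.
The atom(s) x2, x3, x4 violate the condition (nu = 0 but mu > 0). Therefore mu is NOT absolutely continuous w.r.t. nu.

no


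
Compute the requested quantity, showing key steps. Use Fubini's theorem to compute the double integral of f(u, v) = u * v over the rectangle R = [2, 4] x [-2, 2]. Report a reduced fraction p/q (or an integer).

f(u, v) is a tensor product of a function of u and a function of v, and both factors are bounded continuous (hence Lebesgue integrable) on the rectangle, so Fubini's theorem applies:
  integral_R f d(m x m) = (integral_a1^b1 u du) * (integral_a2^b2 v dv).
Inner integral in u: integral_{2}^{4} u du = (4^2 - 2^2)/2
  = 6.
Inner integral in v: integral_{-2}^{2} v dv = (2^2 - (-2)^2)/2
  = 0.
Product: (6) * (0) = 0.

0


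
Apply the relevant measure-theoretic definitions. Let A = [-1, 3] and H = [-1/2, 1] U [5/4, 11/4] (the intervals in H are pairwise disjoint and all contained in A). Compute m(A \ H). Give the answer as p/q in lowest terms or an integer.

The ambient interval has length m(A) = 3 - (-1) = 4.
Since the holes are disjoint and sit inside A, by finite additivity
  m(H) = sum_i (b_i - a_i), and m(A \ H) = m(A) - m(H).
Computing the hole measures:
  m(H_1) = 1 - (-1/2) = 3/2.
  m(H_2) = 11/4 - 5/4 = 3/2.
Summed: m(H) = 3/2 + 3/2 = 3.
So m(A \ H) = 4 - 3 = 1.

1


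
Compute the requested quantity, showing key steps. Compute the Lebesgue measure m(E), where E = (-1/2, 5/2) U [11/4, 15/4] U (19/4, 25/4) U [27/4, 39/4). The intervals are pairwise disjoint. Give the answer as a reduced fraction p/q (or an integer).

For pairwise disjoint intervals, m(union_i I_i) = sum_i m(I_i),
and m is invariant under swapping open/closed endpoints (single points have measure 0).
So m(E) = sum_i (b_i - a_i).
  I_1 has length 5/2 - (-1/2) = 3.
  I_2 has length 15/4 - 11/4 = 1.
  I_3 has length 25/4 - 19/4 = 3/2.
  I_4 has length 39/4 - 27/4 = 3.
Summing:
  m(E) = 3 + 1 + 3/2 + 3 = 17/2.

17/2


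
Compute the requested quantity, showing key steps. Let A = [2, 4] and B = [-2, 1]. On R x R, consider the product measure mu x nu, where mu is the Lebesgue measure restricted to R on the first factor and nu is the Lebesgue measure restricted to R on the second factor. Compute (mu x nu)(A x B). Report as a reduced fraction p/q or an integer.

For a measurable rectangle A x B, the product measure satisfies
  (mu x nu)(A x B) = mu(A) * nu(B).
  mu(A) = 2.
  nu(B) = 3.
  (mu x nu)(A x B) = 2 * 3 = 6.

6


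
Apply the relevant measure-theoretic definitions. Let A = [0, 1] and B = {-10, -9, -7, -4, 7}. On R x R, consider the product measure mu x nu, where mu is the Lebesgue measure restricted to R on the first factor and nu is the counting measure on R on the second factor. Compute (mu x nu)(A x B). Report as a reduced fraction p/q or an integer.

For a measurable rectangle A x B, the product measure satisfies
  (mu x nu)(A x B) = mu(A) * nu(B).
  mu(A) = 1.
  nu(B) = 5.
  (mu x nu)(A x B) = 1 * 5 = 5.

5


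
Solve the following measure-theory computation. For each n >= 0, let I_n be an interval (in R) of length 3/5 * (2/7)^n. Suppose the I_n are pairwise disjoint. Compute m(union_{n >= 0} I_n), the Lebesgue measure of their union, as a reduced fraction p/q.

By countable additivity of the Lebesgue measure on pairwise disjoint measurable sets,
  m(union_{n >= 0} I_n) = sum_{n >= 0} m(I_n) = sum_{n >= 0} a * r^n,
  with a = 3/5 and r = 2/7.
Since 0 < r = 2/7 < 1, the geometric series converges:
  sum_{n >= 0} a * r^n = a / (1 - r).
  = 3/5 / (1 - 2/7)
  = 3/5 / (5/7)
  = 21/25.

21/25


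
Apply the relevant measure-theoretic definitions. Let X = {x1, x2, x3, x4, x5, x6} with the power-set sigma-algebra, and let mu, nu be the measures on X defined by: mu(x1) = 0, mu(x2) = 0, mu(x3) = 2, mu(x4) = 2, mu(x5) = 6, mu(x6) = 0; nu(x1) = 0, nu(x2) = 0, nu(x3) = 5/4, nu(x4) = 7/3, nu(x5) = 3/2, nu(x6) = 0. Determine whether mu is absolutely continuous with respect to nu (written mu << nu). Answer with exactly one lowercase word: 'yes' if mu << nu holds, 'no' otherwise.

mu << nu means: every nu-null measurable set is also mu-null; equivalently, for every atom x, if nu({x}) = 0 then mu({x}) = 0.
Checking each atom:
  x1: nu = 0, mu = 0 -> consistent with mu << nu.
  x2: nu = 0, mu = 0 -> consistent with mu << nu.
  x3: nu = 5/4 > 0 -> no constraint.
  x4: nu = 7/3 > 0 -> no constraint.
  x5: nu = 3/2 > 0 -> no constraint.
  x6: nu = 0, mu = 0 -> consistent with mu << nu.
No atom violates the condition. Therefore mu << nu.

yes


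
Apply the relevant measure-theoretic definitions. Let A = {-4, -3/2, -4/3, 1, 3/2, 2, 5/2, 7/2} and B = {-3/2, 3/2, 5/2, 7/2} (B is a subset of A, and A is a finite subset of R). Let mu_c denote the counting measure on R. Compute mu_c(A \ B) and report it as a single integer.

Counting measure assigns mu_c(E) = |E| (number of elements) when E is finite. For B subset A, A \ B is the set of elements of A not in B, so |A \ B| = |A| - |B|.
|A| = 8, |B| = 4, so mu_c(A \ B) = 8 - 4 = 4.

4


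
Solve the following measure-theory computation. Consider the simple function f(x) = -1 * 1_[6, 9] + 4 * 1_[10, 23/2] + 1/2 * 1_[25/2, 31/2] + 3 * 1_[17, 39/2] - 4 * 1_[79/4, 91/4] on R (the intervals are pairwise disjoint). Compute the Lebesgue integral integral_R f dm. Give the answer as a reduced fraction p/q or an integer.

For a simple function f = sum_i c_i * 1_{A_i} with disjoint A_i,
  integral f dm = sum_i c_i * m(A_i).
Lengths of the A_i:
  m(A_1) = 9 - 6 = 3.
  m(A_2) = 23/2 - 10 = 3/2.
  m(A_3) = 31/2 - 25/2 = 3.
  m(A_4) = 39/2 - 17 = 5/2.
  m(A_5) = 91/4 - 79/4 = 3.
Contributions c_i * m(A_i):
  (-1) * (3) = -3.
  (4) * (3/2) = 6.
  (1/2) * (3) = 3/2.
  (3) * (5/2) = 15/2.
  (-4) * (3) = -12.
Total: -3 + 6 + 3/2 + 15/2 - 12 = 0.

0


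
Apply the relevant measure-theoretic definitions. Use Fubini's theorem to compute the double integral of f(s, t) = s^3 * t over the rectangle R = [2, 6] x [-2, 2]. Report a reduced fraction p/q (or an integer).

f(s, t) is a tensor product of a function of s and a function of t, and both factors are bounded continuous (hence Lebesgue integrable) on the rectangle, so Fubini's theorem applies:
  integral_R f d(m x m) = (integral_a1^b1 s^3 ds) * (integral_a2^b2 t dt).
Inner integral in s: integral_{2}^{6} s^3 ds = (6^4 - 2^4)/4
  = 320.
Inner integral in t: integral_{-2}^{2} t dt = (2^2 - (-2)^2)/2
  = 0.
Product: (320) * (0) = 0.

0


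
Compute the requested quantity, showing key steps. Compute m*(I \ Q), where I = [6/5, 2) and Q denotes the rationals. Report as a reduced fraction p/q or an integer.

The interval I = [6/5, 2) has m(I) = 2 - 6/5 = 4/5 (endpoints are measure-zero, so open/closed/half-open agree). Write I = (I cap Q) u (I \ Q). The rationals in I are countable, so m*(I cap Q) = 0 (cover each rational by intervals whose total length is arbitrarily small). By countable subadditivity m*(I) <= m*(I cap Q) + m*(I \ Q), hence m*(I \ Q) >= m(I) = 4/5. The reverse inequality m*(I \ Q) <= m*(I) = 4/5 is trivial since (I \ Q) is a subset of I. Therefore m*(I \ Q) = 4/5.

4/5


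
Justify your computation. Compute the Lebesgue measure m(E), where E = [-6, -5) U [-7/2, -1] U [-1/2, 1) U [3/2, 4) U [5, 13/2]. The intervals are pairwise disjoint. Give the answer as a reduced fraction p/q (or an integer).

For pairwise disjoint intervals, m(union_i I_i) = sum_i m(I_i),
and m is invariant under swapping open/closed endpoints (single points have measure 0).
So m(E) = sum_i (b_i - a_i).
  I_1 has length -5 - (-6) = 1.
  I_2 has length -1 - (-7/2) = 5/2.
  I_3 has length 1 - (-1/2) = 3/2.
  I_4 has length 4 - 3/2 = 5/2.
  I_5 has length 13/2 - 5 = 3/2.
Summing:
  m(E) = 1 + 5/2 + 3/2 + 5/2 + 3/2 = 9.

9


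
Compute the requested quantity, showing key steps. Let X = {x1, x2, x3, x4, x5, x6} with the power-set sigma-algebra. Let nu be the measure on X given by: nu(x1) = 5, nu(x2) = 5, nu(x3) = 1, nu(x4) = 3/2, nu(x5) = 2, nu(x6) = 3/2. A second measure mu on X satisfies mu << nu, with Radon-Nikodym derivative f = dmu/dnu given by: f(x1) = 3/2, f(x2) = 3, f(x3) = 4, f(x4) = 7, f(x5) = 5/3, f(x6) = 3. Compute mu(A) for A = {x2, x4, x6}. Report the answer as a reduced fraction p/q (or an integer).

By the defining property of the Radon-Nikodym derivative, for every measurable set A,
  mu(A) = integral_A f dnu.
Since nu is a discrete measure concentrated on the atoms of X, the integral over A reduces to the sum
  mu(A) = sum_{x in A} f(x) * nu({x}).
Computing each term:
  x2: f(x2) * nu(x2) = 3 * 5 = 15.
  x4: f(x4) * nu(x4) = 7 * 3/2 = 21/2.
  x6: f(x6) * nu(x6) = 3 * 3/2 = 9/2.
Summing: mu(A) = 15 + 21/2 + 9/2 = 30.

30


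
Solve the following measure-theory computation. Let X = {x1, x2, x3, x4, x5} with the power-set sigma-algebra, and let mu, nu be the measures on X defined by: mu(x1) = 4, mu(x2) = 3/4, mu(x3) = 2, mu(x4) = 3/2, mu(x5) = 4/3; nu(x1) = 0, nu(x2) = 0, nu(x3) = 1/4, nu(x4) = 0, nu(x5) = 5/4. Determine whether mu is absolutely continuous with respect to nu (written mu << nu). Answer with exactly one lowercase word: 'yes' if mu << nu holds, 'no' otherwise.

mu << nu means: every nu-null measurable set is also mu-null; equivalently, for every atom x, if nu({x}) = 0 then mu({x}) = 0.
Checking each atom:
  x1: nu = 0, mu = 4 > 0 -> violates mu << nu.
  x2: nu = 0, mu = 3/4 > 0 -> violates mu << nu.
  x3: nu = 1/4 > 0 -> no constraint.
  x4: nu = 0, mu = 3/2 > 0 -> violates mu << nu.
  x5: nu = 5/4 > 0 -> no constraint.
The atom(s) x1, x2, x4 violate the condition (nu = 0 but mu > 0). Therefore mu is NOT absolutely continuous w.r.t. nu.

no


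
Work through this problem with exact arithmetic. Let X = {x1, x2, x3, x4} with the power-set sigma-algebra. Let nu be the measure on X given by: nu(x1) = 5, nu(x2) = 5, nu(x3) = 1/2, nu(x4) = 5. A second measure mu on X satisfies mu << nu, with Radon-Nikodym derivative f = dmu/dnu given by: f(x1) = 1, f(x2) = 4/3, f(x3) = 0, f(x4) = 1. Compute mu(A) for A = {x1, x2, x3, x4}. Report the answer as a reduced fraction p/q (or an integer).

By the defining property of the Radon-Nikodym derivative, for every measurable set A,
  mu(A) = integral_A f dnu.
Since nu is a discrete measure concentrated on the atoms of X, the integral over A reduces to the sum
  mu(A) = sum_{x in A} f(x) * nu({x}).
Computing each term:
  x1: f(x1) * nu(x1) = 1 * 5 = 5.
  x2: f(x2) * nu(x2) = 4/3 * 5 = 20/3.
  x3: f(x3) * nu(x3) = 0 * 1/2 = 0.
  x4: f(x4) * nu(x4) = 1 * 5 = 5.
Summing: mu(A) = 5 + 20/3 + 0 + 5 = 50/3.

50/3


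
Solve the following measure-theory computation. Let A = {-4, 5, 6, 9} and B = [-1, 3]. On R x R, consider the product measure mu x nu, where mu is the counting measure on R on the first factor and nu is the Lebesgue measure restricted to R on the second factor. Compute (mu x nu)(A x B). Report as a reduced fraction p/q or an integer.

For a measurable rectangle A x B, the product measure satisfies
  (mu x nu)(A x B) = mu(A) * nu(B).
  mu(A) = 4.
  nu(B) = 4.
  (mu x nu)(A x B) = 4 * 4 = 16.

16


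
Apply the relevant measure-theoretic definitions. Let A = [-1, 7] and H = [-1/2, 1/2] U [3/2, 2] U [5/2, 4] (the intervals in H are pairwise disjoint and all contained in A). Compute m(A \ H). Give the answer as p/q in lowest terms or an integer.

The ambient interval has length m(A) = 7 - (-1) = 8.
Since the holes are disjoint and sit inside A, by finite additivity
  m(H) = sum_i (b_i - a_i), and m(A \ H) = m(A) - m(H).
Computing the hole measures:
  m(H_1) = 1/2 - (-1/2) = 1.
  m(H_2) = 2 - 3/2 = 1/2.
  m(H_3) = 4 - 5/2 = 3/2.
Summed: m(H) = 1 + 1/2 + 3/2 = 3.
So m(A \ H) = 8 - 3 = 5.

5


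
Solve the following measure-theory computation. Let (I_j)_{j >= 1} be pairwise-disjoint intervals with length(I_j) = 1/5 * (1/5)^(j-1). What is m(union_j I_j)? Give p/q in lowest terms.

By countable additivity of the Lebesgue measure on pairwise disjoint measurable sets,
  m(union_{j >= 1} I_j) = sum_{j >= 1} m(I_j) = sum_{j >= 1} a * r^(j-1),
  with a = 1/5 and r = 1/5.
Since 0 < r = 1/5 < 1, the geometric series converges:
  sum_{j >= 1} a * r^(j-1) = a / (1 - r).
  = 1/5 / (1 - 1/5)
  = 1/5 / (4/5)
  = 1/4.

1/4


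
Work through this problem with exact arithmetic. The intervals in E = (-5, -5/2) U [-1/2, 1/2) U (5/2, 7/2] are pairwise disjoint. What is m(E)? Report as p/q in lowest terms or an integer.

For pairwise disjoint intervals, m(union_i I_i) = sum_i m(I_i),
and m is invariant under swapping open/closed endpoints (single points have measure 0).
So m(E) = sum_i (b_i - a_i).
  I_1 has length -5/2 - (-5) = 5/2.
  I_2 has length 1/2 - (-1/2) = 1.
  I_3 has length 7/2 - 5/2 = 1.
Summing:
  m(E) = 5/2 + 1 + 1 = 9/2.

9/2


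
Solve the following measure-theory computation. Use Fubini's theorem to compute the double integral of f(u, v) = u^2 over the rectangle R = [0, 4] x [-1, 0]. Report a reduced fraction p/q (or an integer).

f(u, v) is a tensor product of a function of u and a function of v, and both factors are bounded continuous (hence Lebesgue integrable) on the rectangle, so Fubini's theorem applies:
  integral_R f d(m x m) = (integral_a1^b1 u^2 du) * (integral_a2^b2 1 dv).
Inner integral in u: integral_{0}^{4} u^2 du = (4^3 - 0^3)/3
  = 64/3.
Inner integral in v: integral_{-1}^{0} 1 dv = (0^1 - (-1)^1)/1
  = 1.
Product: (64/3) * (1) = 64/3.

64/3


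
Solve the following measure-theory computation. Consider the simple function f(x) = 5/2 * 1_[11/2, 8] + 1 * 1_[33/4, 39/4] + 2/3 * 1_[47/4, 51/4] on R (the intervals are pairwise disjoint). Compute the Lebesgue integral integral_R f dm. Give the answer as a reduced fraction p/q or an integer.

For a simple function f = sum_i c_i * 1_{A_i} with disjoint A_i,
  integral f dm = sum_i c_i * m(A_i).
Lengths of the A_i:
  m(A_1) = 8 - 11/2 = 5/2.
  m(A_2) = 39/4 - 33/4 = 3/2.
  m(A_3) = 51/4 - 47/4 = 1.
Contributions c_i * m(A_i):
  (5/2) * (5/2) = 25/4.
  (1) * (3/2) = 3/2.
  (2/3) * (1) = 2/3.
Total: 25/4 + 3/2 + 2/3 = 101/12.

101/12


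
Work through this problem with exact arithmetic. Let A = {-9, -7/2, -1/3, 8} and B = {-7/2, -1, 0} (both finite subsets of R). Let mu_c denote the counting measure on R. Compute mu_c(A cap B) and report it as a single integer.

Counting measure on a finite set equals cardinality. mu_c(A cap B) = |A cap B| (elements appearing in both).
Enumerating the elements of A that also lie in B gives 1 element(s).
So mu_c(A cap B) = 1.

1


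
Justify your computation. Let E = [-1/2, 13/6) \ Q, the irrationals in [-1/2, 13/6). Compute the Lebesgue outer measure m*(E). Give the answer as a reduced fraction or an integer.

The interval I = [-1/2, 13/6) has m(I) = 13/6 - (-1/2) = 8/3 (endpoints are measure-zero, so open/closed/half-open agree). Write I = (I cap Q) u (I \ Q). The rationals in I are countable, so m*(I cap Q) = 0 (cover each rational by intervals whose total length is arbitrarily small). By countable subadditivity m*(I) <= m*(I cap Q) + m*(I \ Q), hence m*(I \ Q) >= m(I) = 8/3. The reverse inequality m*(I \ Q) <= m*(I) = 8/3 is trivial since (I \ Q) is a subset of I. Therefore m*(I \ Q) = 8/3.

8/3


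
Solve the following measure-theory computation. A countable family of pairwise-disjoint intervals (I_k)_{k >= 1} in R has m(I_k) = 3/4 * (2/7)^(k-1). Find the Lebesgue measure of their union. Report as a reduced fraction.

By countable additivity of the Lebesgue measure on pairwise disjoint measurable sets,
  m(union_{k >= 1} I_k) = sum_{k >= 1} m(I_k) = sum_{k >= 1} a * r^(k-1),
  with a = 3/4 and r = 2/7.
Since 0 < r = 2/7 < 1, the geometric series converges:
  sum_{k >= 1} a * r^(k-1) = a / (1 - r).
  = 3/4 / (1 - 2/7)
  = 3/4 / (5/7)
  = 21/20.

21/20


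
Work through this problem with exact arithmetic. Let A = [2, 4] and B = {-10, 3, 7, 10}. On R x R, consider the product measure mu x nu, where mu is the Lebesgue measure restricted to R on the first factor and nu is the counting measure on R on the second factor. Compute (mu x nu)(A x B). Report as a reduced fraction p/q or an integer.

For a measurable rectangle A x B, the product measure satisfies
  (mu x nu)(A x B) = mu(A) * nu(B).
  mu(A) = 2.
  nu(B) = 4.
  (mu x nu)(A x B) = 2 * 4 = 8.

8


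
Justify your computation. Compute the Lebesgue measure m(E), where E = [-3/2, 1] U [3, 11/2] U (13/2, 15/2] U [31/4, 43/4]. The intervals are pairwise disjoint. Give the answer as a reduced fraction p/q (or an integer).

For pairwise disjoint intervals, m(union_i I_i) = sum_i m(I_i),
and m is invariant under swapping open/closed endpoints (single points have measure 0).
So m(E) = sum_i (b_i - a_i).
  I_1 has length 1 - (-3/2) = 5/2.
  I_2 has length 11/2 - 3 = 5/2.
  I_3 has length 15/2 - 13/2 = 1.
  I_4 has length 43/4 - 31/4 = 3.
Summing:
  m(E) = 5/2 + 5/2 + 1 + 3 = 9.

9


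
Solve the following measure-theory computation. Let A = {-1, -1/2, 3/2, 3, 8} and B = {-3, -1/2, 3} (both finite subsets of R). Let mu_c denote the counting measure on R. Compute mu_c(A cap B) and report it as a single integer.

Counting measure on a finite set equals cardinality. mu_c(A cap B) = |A cap B| (elements appearing in both).
Enumerating the elements of A that also lie in B gives 2 element(s).
So mu_c(A cap B) = 2.

2


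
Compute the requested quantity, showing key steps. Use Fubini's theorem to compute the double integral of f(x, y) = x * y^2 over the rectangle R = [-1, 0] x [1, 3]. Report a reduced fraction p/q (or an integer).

f(x, y) is a tensor product of a function of x and a function of y, and both factors are bounded continuous (hence Lebesgue integrable) on the rectangle, so Fubini's theorem applies:
  integral_R f d(m x m) = (integral_a1^b1 x dx) * (integral_a2^b2 y^2 dy).
Inner integral in x: integral_{-1}^{0} x dx = (0^2 - (-1)^2)/2
  = -1/2.
Inner integral in y: integral_{1}^{3} y^2 dy = (3^3 - 1^3)/3
  = 26/3.
Product: (-1/2) * (26/3) = -13/3.

-13/3


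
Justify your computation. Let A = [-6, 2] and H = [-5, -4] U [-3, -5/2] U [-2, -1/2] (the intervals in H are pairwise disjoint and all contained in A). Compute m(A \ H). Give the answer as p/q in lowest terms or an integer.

The ambient interval has length m(A) = 2 - (-6) = 8.
Since the holes are disjoint and sit inside A, by finite additivity
  m(H) = sum_i (b_i - a_i), and m(A \ H) = m(A) - m(H).
Computing the hole measures:
  m(H_1) = -4 - (-5) = 1.
  m(H_2) = -5/2 - (-3) = 1/2.
  m(H_3) = -1/2 - (-2) = 3/2.
Summed: m(H) = 1 + 1/2 + 3/2 = 3.
So m(A \ H) = 8 - 3 = 5.

5


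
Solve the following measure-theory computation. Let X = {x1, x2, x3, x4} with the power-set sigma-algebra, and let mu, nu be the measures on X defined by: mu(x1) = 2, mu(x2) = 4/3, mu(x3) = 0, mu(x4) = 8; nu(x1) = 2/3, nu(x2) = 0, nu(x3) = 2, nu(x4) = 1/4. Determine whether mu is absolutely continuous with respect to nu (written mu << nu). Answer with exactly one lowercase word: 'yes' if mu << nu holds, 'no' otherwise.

mu << nu means: every nu-null measurable set is also mu-null; equivalently, for every atom x, if nu({x}) = 0 then mu({x}) = 0.
Checking each atom:
  x1: nu = 2/3 > 0 -> no constraint.
  x2: nu = 0, mu = 4/3 > 0 -> violates mu << nu.
  x3: nu = 2 > 0 -> no constraint.
  x4: nu = 1/4 > 0 -> no constraint.
The atom(s) x2 violate the condition (nu = 0 but mu > 0). Therefore mu is NOT absolutely continuous w.r.t. nu.

no


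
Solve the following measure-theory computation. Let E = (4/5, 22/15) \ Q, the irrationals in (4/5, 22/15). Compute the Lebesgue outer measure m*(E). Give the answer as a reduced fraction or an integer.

The interval I = (4/5, 22/15) has m(I) = 22/15 - 4/5 = 2/3 (endpoints are measure-zero, so open/closed/half-open agree). Write I = (I cap Q) u (I \ Q). The rationals in I are countable, so m*(I cap Q) = 0 (cover each rational by intervals whose total length is arbitrarily small). By countable subadditivity m*(I) <= m*(I cap Q) + m*(I \ Q), hence m*(I \ Q) >= m(I) = 2/3. The reverse inequality m*(I \ Q) <= m*(I) = 2/3 is trivial since (I \ Q) is a subset of I. Therefore m*(I \ Q) = 2/3.

2/3


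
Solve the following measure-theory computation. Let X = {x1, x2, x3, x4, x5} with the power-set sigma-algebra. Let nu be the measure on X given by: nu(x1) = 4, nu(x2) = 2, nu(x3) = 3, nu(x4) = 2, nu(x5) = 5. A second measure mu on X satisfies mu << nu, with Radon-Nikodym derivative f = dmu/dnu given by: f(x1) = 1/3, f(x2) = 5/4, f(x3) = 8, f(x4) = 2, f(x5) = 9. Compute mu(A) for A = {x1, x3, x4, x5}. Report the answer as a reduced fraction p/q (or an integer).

By the defining property of the Radon-Nikodym derivative, for every measurable set A,
  mu(A) = integral_A f dnu.
Since nu is a discrete measure concentrated on the atoms of X, the integral over A reduces to the sum
  mu(A) = sum_{x in A} f(x) * nu({x}).
Computing each term:
  x1: f(x1) * nu(x1) = 1/3 * 4 = 4/3.
  x3: f(x3) * nu(x3) = 8 * 3 = 24.
  x4: f(x4) * nu(x4) = 2 * 2 = 4.
  x5: f(x5) * nu(x5) = 9 * 5 = 45.
Summing: mu(A) = 4/3 + 24 + 4 + 45 = 223/3.

223/3


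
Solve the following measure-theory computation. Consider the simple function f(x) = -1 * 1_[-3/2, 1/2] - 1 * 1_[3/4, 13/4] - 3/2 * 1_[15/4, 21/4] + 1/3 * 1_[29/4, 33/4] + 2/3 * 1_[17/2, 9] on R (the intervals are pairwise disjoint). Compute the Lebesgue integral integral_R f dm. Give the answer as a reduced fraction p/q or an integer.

For a simple function f = sum_i c_i * 1_{A_i} with disjoint A_i,
  integral f dm = sum_i c_i * m(A_i).
Lengths of the A_i:
  m(A_1) = 1/2 - (-3/2) = 2.
  m(A_2) = 13/4 - 3/4 = 5/2.
  m(A_3) = 21/4 - 15/4 = 3/2.
  m(A_4) = 33/4 - 29/4 = 1.
  m(A_5) = 9 - 17/2 = 1/2.
Contributions c_i * m(A_i):
  (-1) * (2) = -2.
  (-1) * (5/2) = -5/2.
  (-3/2) * (3/2) = -9/4.
  (1/3) * (1) = 1/3.
  (2/3) * (1/2) = 1/3.
Total: -2 - 5/2 - 9/4 + 1/3 + 1/3 = -73/12.

-73/12


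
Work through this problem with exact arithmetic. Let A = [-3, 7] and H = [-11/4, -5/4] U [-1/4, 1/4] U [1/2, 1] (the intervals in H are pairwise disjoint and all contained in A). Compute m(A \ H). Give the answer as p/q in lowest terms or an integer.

The ambient interval has length m(A) = 7 - (-3) = 10.
Since the holes are disjoint and sit inside A, by finite additivity
  m(H) = sum_i (b_i - a_i), and m(A \ H) = m(A) - m(H).
Computing the hole measures:
  m(H_1) = -5/4 - (-11/4) = 3/2.
  m(H_2) = 1/4 - (-1/4) = 1/2.
  m(H_3) = 1 - 1/2 = 1/2.
Summed: m(H) = 3/2 + 1/2 + 1/2 = 5/2.
So m(A \ H) = 10 - 5/2 = 15/2.

15/2


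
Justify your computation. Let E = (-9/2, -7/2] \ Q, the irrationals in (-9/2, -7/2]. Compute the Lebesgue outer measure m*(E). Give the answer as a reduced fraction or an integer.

The interval I = (-9/2, -7/2] has m(I) = -7/2 - (-9/2) = 1 (endpoints are measure-zero, so open/closed/half-open agree). Write I = (I cap Q) u (I \ Q). The rationals in I are countable, so m*(I cap Q) = 0 (cover each rational by intervals whose total length is arbitrarily small). By countable subadditivity m*(I) <= m*(I cap Q) + m*(I \ Q), hence m*(I \ Q) >= m(I) = 1. The reverse inequality m*(I \ Q) <= m*(I) = 1 is trivial since (I \ Q) is a subset of I. Therefore m*(I \ Q) = 1.

1


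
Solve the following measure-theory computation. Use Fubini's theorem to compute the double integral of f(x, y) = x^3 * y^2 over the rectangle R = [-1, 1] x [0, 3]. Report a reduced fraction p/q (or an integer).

f(x, y) is a tensor product of a function of x and a function of y, and both factors are bounded continuous (hence Lebesgue integrable) on the rectangle, so Fubini's theorem applies:
  integral_R f d(m x m) = (integral_a1^b1 x^3 dx) * (integral_a2^b2 y^2 dy).
Inner integral in x: integral_{-1}^{1} x^3 dx = (1^4 - (-1)^4)/4
  = 0.
Inner integral in y: integral_{0}^{3} y^2 dy = (3^3 - 0^3)/3
  = 9.
Product: (0) * (9) = 0.

0


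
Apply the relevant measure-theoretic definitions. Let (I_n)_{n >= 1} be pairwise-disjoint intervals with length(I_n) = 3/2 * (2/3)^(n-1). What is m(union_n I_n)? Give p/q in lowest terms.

By countable additivity of the Lebesgue measure on pairwise disjoint measurable sets,
  m(union_{n >= 1} I_n) = sum_{n >= 1} m(I_n) = sum_{n >= 1} a * r^(n-1),
  with a = 3/2 and r = 2/3.
Since 0 < r = 2/3 < 1, the geometric series converges:
  sum_{n >= 1} a * r^(n-1) = a / (1 - r).
  = 3/2 / (1 - 2/3)
  = 3/2 / (1/3)
  = 9/2.

9/2


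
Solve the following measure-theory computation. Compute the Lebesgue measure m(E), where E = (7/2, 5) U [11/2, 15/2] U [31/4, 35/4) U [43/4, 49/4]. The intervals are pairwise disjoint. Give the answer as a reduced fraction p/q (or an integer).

For pairwise disjoint intervals, m(union_i I_i) = sum_i m(I_i),
and m is invariant under swapping open/closed endpoints (single points have measure 0).
So m(E) = sum_i (b_i - a_i).
  I_1 has length 5 - 7/2 = 3/2.
  I_2 has length 15/2 - 11/2 = 2.
  I_3 has length 35/4 - 31/4 = 1.
  I_4 has length 49/4 - 43/4 = 3/2.
Summing:
  m(E) = 3/2 + 2 + 1 + 3/2 = 6.

6


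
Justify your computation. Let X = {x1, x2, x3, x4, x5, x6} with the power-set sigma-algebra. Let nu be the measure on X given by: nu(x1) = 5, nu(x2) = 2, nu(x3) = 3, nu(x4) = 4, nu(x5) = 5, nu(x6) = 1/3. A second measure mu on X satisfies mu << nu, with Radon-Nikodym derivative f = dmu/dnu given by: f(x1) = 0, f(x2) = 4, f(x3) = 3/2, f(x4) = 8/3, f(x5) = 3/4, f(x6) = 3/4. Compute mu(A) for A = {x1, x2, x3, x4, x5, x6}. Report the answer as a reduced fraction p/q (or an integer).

By the defining property of the Radon-Nikodym derivative, for every measurable set A,
  mu(A) = integral_A f dnu.
Since nu is a discrete measure concentrated on the atoms of X, the integral over A reduces to the sum
  mu(A) = sum_{x in A} f(x) * nu({x}).
Computing each term:
  x1: f(x1) * nu(x1) = 0 * 5 = 0.
  x2: f(x2) * nu(x2) = 4 * 2 = 8.
  x3: f(x3) * nu(x3) = 3/2 * 3 = 9/2.
  x4: f(x4) * nu(x4) = 8/3 * 4 = 32/3.
  x5: f(x5) * nu(x5) = 3/4 * 5 = 15/4.
  x6: f(x6) * nu(x6) = 3/4 * 1/3 = 1/4.
Summing: mu(A) = 0 + 8 + 9/2 + 32/3 + 15/4 + 1/4 = 163/6.

163/6


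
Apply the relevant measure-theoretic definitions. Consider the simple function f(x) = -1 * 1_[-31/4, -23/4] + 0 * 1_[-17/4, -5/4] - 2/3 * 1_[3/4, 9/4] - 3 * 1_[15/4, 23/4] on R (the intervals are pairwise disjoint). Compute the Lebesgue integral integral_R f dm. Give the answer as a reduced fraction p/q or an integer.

For a simple function f = sum_i c_i * 1_{A_i} with disjoint A_i,
  integral f dm = sum_i c_i * m(A_i).
Lengths of the A_i:
  m(A_1) = -23/4 - (-31/4) = 2.
  m(A_2) = -5/4 - (-17/4) = 3.
  m(A_3) = 9/4 - 3/4 = 3/2.
  m(A_4) = 23/4 - 15/4 = 2.
Contributions c_i * m(A_i):
  (-1) * (2) = -2.
  (0) * (3) = 0.
  (-2/3) * (3/2) = -1.
  (-3) * (2) = -6.
Total: -2 + 0 - 1 - 6 = -9.

-9


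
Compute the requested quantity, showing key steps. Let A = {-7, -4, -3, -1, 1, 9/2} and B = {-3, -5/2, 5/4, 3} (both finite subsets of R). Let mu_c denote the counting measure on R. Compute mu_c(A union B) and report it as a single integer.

Counting measure on a finite set equals cardinality. By inclusion-exclusion, |A union B| = |A| + |B| - |A cap B|.
|A| = 6, |B| = 4, |A cap B| = 1.
So mu_c(A union B) = 6 + 4 - 1 = 9.

9


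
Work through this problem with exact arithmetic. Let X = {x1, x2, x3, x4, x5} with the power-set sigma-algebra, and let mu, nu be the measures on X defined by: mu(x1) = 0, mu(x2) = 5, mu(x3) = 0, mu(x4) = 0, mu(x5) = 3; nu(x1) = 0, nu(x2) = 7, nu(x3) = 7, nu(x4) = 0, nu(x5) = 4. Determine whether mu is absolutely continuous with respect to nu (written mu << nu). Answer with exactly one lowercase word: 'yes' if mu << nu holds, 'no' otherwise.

mu << nu means: every nu-null measurable set is also mu-null; equivalently, for every atom x, if nu({x}) = 0 then mu({x}) = 0.
Checking each atom:
  x1: nu = 0, mu = 0 -> consistent with mu << nu.
  x2: nu = 7 > 0 -> no constraint.
  x3: nu = 7 > 0 -> no constraint.
  x4: nu = 0, mu = 0 -> consistent with mu << nu.
  x5: nu = 4 > 0 -> no constraint.
No atom violates the condition. Therefore mu << nu.

yes


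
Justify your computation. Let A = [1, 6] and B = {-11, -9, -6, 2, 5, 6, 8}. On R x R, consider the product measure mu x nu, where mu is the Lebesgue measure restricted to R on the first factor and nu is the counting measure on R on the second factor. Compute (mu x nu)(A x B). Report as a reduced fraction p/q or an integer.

For a measurable rectangle A x B, the product measure satisfies
  (mu x nu)(A x B) = mu(A) * nu(B).
  mu(A) = 5.
  nu(B) = 7.
  (mu x nu)(A x B) = 5 * 7 = 35.

35


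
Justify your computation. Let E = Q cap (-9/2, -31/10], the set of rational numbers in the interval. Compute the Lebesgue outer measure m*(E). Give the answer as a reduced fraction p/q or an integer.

Q cap (-9/2, -31/10] is countable; list its elements as q_1, q_2, ... . Fix eps > 0 and cover the k-th point by an interval of length eps * 2^(-k). The cover has total length eps * sum_{k>=1} 2^(-k) = eps, so by definition of outer measure m*(Q cap (-9/2, -31/10]) <= eps. Since eps was arbitrary and m* >= 0, the outer measure is 0.

0


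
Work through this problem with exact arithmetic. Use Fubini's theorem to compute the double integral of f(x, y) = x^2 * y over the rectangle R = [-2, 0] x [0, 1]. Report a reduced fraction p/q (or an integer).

f(x, y) is a tensor product of a function of x and a function of y, and both factors are bounded continuous (hence Lebesgue integrable) on the rectangle, so Fubini's theorem applies:
  integral_R f d(m x m) = (integral_a1^b1 x^2 dx) * (integral_a2^b2 y dy).
Inner integral in x: integral_{-2}^{0} x^2 dx = (0^3 - (-2)^3)/3
  = 8/3.
Inner integral in y: integral_{0}^{1} y dy = (1^2 - 0^2)/2
  = 1/2.
Product: (8/3) * (1/2) = 4/3.

4/3


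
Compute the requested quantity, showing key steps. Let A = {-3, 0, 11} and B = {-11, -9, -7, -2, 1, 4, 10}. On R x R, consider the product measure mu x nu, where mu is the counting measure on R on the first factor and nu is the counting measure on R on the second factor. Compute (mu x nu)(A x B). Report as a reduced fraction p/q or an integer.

For a measurable rectangle A x B, the product measure satisfies
  (mu x nu)(A x B) = mu(A) * nu(B).
  mu(A) = 3.
  nu(B) = 7.
  (mu x nu)(A x B) = 3 * 7 = 21.

21


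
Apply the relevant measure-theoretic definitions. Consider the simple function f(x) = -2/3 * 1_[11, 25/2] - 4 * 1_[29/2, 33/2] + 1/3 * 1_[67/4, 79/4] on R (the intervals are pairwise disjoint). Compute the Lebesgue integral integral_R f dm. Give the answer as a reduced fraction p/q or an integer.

For a simple function f = sum_i c_i * 1_{A_i} with disjoint A_i,
  integral f dm = sum_i c_i * m(A_i).
Lengths of the A_i:
  m(A_1) = 25/2 - 11 = 3/2.
  m(A_2) = 33/2 - 29/2 = 2.
  m(A_3) = 79/4 - 67/4 = 3.
Contributions c_i * m(A_i):
  (-2/3) * (3/2) = -1.
  (-4) * (2) = -8.
  (1/3) * (3) = 1.
Total: -1 - 8 + 1 = -8.

-8


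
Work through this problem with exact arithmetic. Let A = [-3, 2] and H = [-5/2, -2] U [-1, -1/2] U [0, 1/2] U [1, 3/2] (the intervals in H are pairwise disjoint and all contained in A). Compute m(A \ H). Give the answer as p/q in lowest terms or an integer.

The ambient interval has length m(A) = 2 - (-3) = 5.
Since the holes are disjoint and sit inside A, by finite additivity
  m(H) = sum_i (b_i - a_i), and m(A \ H) = m(A) - m(H).
Computing the hole measures:
  m(H_1) = -2 - (-5/2) = 1/2.
  m(H_2) = -1/2 - (-1) = 1/2.
  m(H_3) = 1/2 - 0 = 1/2.
  m(H_4) = 3/2 - 1 = 1/2.
Summed: m(H) = 1/2 + 1/2 + 1/2 + 1/2 = 2.
So m(A \ H) = 5 - 2 = 3.

3


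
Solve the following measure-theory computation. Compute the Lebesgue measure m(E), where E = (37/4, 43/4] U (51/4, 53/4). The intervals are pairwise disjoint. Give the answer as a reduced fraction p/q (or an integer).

For pairwise disjoint intervals, m(union_i I_i) = sum_i m(I_i),
and m is invariant under swapping open/closed endpoints (single points have measure 0).
So m(E) = sum_i (b_i - a_i).
  I_1 has length 43/4 - 37/4 = 3/2.
  I_2 has length 53/4 - 51/4 = 1/2.
Summing:
  m(E) = 3/2 + 1/2 = 2.

2


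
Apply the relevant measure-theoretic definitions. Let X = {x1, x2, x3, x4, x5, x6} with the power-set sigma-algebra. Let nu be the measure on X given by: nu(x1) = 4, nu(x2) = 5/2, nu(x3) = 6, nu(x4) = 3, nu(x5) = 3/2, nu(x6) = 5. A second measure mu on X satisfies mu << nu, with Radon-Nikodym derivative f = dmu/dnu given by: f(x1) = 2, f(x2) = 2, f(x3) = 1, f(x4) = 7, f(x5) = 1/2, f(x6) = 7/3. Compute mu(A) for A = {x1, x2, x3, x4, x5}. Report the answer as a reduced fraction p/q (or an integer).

By the defining property of the Radon-Nikodym derivative, for every measurable set A,
  mu(A) = integral_A f dnu.
Since nu is a discrete measure concentrated on the atoms of X, the integral over A reduces to the sum
  mu(A) = sum_{x in A} f(x) * nu({x}).
Computing each term:
  x1: f(x1) * nu(x1) = 2 * 4 = 8.
  x2: f(x2) * nu(x2) = 2 * 5/2 = 5.
  x3: f(x3) * nu(x3) = 1 * 6 = 6.
  x4: f(x4) * nu(x4) = 7 * 3 = 21.
  x5: f(x5) * nu(x5) = 1/2 * 3/2 = 3/4.
Summing: mu(A) = 8 + 5 + 6 + 21 + 3/4 = 163/4.

163/4


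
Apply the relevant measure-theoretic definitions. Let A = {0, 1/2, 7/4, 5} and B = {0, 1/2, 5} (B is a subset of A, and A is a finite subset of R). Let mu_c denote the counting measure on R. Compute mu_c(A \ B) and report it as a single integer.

Counting measure assigns mu_c(E) = |E| (number of elements) when E is finite. For B subset A, A \ B is the set of elements of A not in B, so |A \ B| = |A| - |B|.
|A| = 4, |B| = 3, so mu_c(A \ B) = 4 - 3 = 1.

1


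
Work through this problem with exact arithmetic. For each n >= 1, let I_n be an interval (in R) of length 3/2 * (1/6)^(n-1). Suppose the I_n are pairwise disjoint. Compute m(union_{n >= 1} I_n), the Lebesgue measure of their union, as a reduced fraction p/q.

By countable additivity of the Lebesgue measure on pairwise disjoint measurable sets,
  m(union_{n >= 1} I_n) = sum_{n >= 1} m(I_n) = sum_{n >= 1} a * r^(n-1),
  with a = 3/2 and r = 1/6.
Since 0 < r = 1/6 < 1, the geometric series converges:
  sum_{n >= 1} a * r^(n-1) = a / (1 - r).
  = 3/2 / (1 - 1/6)
  = 3/2 / (5/6)
  = 9/5.

9/5


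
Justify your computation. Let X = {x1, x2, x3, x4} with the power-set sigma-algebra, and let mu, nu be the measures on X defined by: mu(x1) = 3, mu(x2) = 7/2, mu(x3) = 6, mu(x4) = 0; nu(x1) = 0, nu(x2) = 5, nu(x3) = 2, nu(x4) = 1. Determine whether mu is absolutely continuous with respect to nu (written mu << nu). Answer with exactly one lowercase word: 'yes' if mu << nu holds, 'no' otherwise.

mu << nu means: every nu-null measurable set is also mu-null; equivalently, for every atom x, if nu({x}) = 0 then mu({x}) = 0.
Checking each atom:
  x1: nu = 0, mu = 3 > 0 -> violates mu << nu.
  x2: nu = 5 > 0 -> no constraint.
  x3: nu = 2 > 0 -> no constraint.
  x4: nu = 1 > 0 -> no constraint.
The atom(s) x1 violate the condition (nu = 0 but mu > 0). Therefore mu is NOT absolutely continuous w.r.t. nu.

no
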